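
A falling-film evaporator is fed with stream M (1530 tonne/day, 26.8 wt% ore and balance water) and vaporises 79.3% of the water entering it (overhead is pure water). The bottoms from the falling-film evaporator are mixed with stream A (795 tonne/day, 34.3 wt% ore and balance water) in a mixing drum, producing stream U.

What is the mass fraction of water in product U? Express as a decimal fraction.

Vapour removed = 0.793×0.732×1530 = 888.13 tonne/day; concentrate = 641.87 tonne/day.
water reaching the mixer = 231.83 (from concentrate) + 795×0.657 = 754.15 tonne/day.
Product flow = 641.87 + 795 = 1436.9 tonne/day; water fraction = 0.5249.

0.5249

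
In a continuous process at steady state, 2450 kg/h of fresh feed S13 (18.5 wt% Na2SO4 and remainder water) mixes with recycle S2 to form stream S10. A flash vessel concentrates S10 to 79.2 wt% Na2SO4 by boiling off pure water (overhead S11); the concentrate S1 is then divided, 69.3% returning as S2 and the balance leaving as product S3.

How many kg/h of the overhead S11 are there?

Overall Na2SO4 balance (none leaves overhead): Na2SO4 in fresh feed = Na2SO4 in product, i.e. 2450×0.185 = (1−0.693)·S1·0.792.
S1 = 453.25/(0.792×0.307) = 1864.1 kg/h.
Recycle S2 = 0.693×1864.1 = 1291.8 kg/h.
Combined feed S10 = 2450 + 1291.8 = 3741.8 kg/h.
Overhead S11 = S10 − S1 = 3741.8 − 1864.1 = 1877.7 kg/h.

1878 kg/h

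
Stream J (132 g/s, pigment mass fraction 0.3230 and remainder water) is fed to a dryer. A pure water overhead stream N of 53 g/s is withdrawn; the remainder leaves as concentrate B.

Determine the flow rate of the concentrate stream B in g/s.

Concentrate = 132 − 53 = 79 g/s.

79 g/s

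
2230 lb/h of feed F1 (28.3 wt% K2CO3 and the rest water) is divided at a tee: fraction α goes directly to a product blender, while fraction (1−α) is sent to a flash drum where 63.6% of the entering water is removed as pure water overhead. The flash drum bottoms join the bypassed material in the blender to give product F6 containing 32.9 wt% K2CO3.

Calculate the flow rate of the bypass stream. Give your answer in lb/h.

All 2230×0.283 = 631.09 lb/h of K2CO3 reaches F6, so F6 = 631.09/0.329 = 1918.2 lb/h and vapour = 311.79 lb/h.
The evaporator receives (1−α)·2230 of feed at 0.717 water and removes 0.636 of that water:
0.636×0.717×(1−α)×2230 = 311.79
(1−α) = 311.79/1016.9 = 0.3066;  α = 0.6934.
Bypass flow = 0.6934×2230 = 1546.3 lb/h.

1546 lb/h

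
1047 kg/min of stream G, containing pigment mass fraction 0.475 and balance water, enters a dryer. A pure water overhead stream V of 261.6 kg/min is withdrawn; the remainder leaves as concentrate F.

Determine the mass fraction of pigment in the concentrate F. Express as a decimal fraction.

0.633

pigment is not removed: 1047×0.475 = 497.32 kg/min of pigment enters F.
Concentrate = 1047 − 261.6 = 785.4 kg/min.
Mass fraction = 497.32/785.4 = 0.633.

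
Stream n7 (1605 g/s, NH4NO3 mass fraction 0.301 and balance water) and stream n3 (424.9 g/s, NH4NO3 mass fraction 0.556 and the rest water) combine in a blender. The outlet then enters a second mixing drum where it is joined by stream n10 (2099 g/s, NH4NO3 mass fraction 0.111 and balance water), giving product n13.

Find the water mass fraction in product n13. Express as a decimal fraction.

0.769

Overall, product flow = 4128.9 g/s.
water in = 1605×0.699 + 424.9×0.444 + 2099×0.889 = 3176.6 g/s.
water fraction in n13 = 0.769.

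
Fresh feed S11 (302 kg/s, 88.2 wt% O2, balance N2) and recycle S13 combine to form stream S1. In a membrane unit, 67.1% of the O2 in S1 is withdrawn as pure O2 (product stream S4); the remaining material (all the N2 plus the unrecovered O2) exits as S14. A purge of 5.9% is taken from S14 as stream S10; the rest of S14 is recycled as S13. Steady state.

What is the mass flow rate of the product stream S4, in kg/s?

258.9 kg/s

O2 in S1: m_A = 302×0.882 + (1−0.059)·(1−0.671)·m_A, so m_A = 266.36/0.6904 = 385.8 kg/s.
Product S4 = 0.671×385.8 = 258.88 kg/s.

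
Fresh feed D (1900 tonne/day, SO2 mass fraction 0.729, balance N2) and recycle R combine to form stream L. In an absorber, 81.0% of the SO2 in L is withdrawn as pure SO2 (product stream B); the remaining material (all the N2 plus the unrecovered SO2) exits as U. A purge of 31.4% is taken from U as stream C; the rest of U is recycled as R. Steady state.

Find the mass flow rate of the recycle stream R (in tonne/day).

1333 tonne/day

N2 enters only via D and leaves only via the purge: 1900×0.271 = 0.314×(N2 in U), and the absorber passes all N2, so N2 in L = N2 in U = 1639.8 tonne/day.
SO2 in L: m_A = 1900×0.729 + (1−0.314)·(1−0.810)·m_A, so m_A = 1385.1/0.8697 = 1592.7 tonne/day.
U = (1−0.810)×1592.7 + 1639.8 = 1942.4 tonne/day.
Recycle R = (1−0.314)×1942.4 = 1332.5 tonne/day.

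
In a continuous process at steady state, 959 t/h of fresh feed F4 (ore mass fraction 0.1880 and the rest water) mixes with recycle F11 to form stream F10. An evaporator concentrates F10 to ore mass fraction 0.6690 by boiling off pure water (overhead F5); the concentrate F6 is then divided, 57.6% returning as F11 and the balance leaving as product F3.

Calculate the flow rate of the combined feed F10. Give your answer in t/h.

Overall ore balance (none leaves overhead): ore in fresh feed = ore in product, i.e. 959×0.188 = (1−0.576)·F6·0.669.
F6 = 180.29/(0.669×0.424) = 635.6 t/h.
Recycle F11 = 0.576×635.6 = 366.11 t/h.
Combined feed F10 = 959 + 366.11 = 1325.1 t/h.

1325 t/h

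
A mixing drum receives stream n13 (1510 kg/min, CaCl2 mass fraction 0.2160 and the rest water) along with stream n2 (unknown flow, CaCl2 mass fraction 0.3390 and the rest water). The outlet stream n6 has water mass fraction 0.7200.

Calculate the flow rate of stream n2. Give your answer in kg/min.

1638 kg/min

Let n2 be the unknown flow. Total out = 1510 + n2.
water balance: 1183.8 + 0.661·n2 = 0.720·(1510 + n2)
(0.661 − 0.720)·n2 = 0.720×1510 − 1183.8 = -96.64
n2 = -96.64 / -0.059 = 1638 kg/min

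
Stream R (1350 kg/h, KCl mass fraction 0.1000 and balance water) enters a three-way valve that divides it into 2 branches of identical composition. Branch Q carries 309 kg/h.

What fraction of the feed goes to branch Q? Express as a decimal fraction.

0.229

Fraction to Q = 309/1350 = 0.2289.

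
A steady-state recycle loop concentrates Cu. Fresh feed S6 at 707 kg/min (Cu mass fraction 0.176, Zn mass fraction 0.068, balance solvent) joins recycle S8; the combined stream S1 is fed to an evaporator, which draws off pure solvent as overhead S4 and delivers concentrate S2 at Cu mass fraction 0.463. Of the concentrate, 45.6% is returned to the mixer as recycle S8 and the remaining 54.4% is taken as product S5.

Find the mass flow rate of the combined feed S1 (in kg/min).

Overall Cu balance (none leaves overhead): Cu in fresh feed = Cu in product, i.e. 707×0.176 = (1−0.456)·S2·0.463.
S2 = 124.43/(0.463×0.544) = 494.03 kg/min.
Recycle S8 = 0.456×494.03 = 225.28 kg/min.
Combined feed S1 = 707 + 225.28 = 932.28 kg/min.

932.3 kg/min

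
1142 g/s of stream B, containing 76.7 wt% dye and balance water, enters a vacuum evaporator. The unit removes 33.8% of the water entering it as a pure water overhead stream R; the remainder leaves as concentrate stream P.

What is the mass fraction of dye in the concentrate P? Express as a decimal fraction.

dye is not removed: 1142×0.767 = 875.91 g/s of dye enters P.
water entering = 1142×0.233 = 266.09 g/s; overhead removed = 0.338×266.09 = 89.937 g/s.
Concentrate = 1142 − 89.937 = 1052.1 g/s.
Mass fraction = 875.91/1052.1 = 0.8326.

0.8326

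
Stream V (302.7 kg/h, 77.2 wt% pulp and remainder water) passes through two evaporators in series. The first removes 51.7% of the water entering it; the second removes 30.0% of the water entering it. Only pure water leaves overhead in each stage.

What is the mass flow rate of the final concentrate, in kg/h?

257 kg/h

water in feed = 302.7×0.228 = 69.016 kg/h.
After stage 1: water left = (1−0.517)×69.016 = 33.335; stream total = 267.02 kg/h.
After stage 2: water left = (1−0.300)×33.335 = 23.334; final concentrate = 257.02 kg/h.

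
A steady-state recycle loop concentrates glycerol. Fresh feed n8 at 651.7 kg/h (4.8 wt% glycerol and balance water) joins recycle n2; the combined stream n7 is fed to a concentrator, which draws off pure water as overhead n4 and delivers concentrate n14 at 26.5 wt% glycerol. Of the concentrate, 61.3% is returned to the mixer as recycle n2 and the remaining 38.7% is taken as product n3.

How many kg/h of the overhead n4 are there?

533.7 kg/h

Overall glycerol balance (none leaves overhead): glycerol in fresh feed = glycerol in product, i.e. 651.7×0.048 = (1−0.613)·n14·0.265.
n14 = 31.282/(0.265×0.387) = 305.02 kg/h.
Recycle n2 = 0.613×305.02 = 186.98 kg/h.
Combined feed n7 = 651.7 + 186.98 = 838.68 kg/h.
Overhead n4 = n7 − n14 = 838.68 − 305.02 = 533.66 kg/h.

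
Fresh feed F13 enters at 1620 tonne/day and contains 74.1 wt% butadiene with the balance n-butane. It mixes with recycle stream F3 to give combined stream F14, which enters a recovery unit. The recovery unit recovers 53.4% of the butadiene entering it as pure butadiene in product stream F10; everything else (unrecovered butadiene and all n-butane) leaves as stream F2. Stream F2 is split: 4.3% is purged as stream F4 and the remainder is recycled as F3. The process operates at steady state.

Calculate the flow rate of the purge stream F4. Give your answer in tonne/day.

463 tonne/day

n-butane enters only via F13 and leaves only via the purge: 1620×0.259 = 0.043×(n-butane in F2), and the recovery unit passes all n-butane, so n-butane in F14 = n-butane in F2 = 9757.7 tonne/day.
butadiene in F14: m_A = 1620×0.741 + (1−0.043)·(1−0.534)·m_A, so m_A = 1200.4/0.5540 = 2166.7 tonne/day.
F2 = (1−0.534)×2166.7 + 9757.7 = 10767 tonne/day.
Purge F4 = 0.043×10767 = 463 tonne/day.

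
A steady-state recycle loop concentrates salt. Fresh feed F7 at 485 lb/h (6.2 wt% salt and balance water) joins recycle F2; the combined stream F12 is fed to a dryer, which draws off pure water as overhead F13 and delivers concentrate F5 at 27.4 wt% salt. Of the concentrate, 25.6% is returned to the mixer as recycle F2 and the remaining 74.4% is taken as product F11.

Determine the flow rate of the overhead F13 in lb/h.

375.3 lb/h

Overall salt balance (none leaves overhead): salt in fresh feed = salt in product, i.e. 485×0.062 = (1−0.256)·F5·0.274.
F5 = 30.07/(0.274×0.744) = 147.51 lb/h.
Recycle F2 = 0.256×147.51 = 37.762 lb/h.
Combined feed F12 = 485 + 37.762 = 522.76 lb/h.
Overhead F13 = F12 − F5 = 522.76 − 147.51 = 375.26 lb/h.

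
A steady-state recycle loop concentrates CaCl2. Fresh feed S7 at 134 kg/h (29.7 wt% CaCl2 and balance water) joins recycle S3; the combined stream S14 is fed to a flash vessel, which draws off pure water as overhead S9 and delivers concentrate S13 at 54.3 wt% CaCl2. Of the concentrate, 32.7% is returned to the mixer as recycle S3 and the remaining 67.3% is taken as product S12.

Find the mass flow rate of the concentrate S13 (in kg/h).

108.9 kg/h

Overall CaCl2 balance (none leaves overhead): CaCl2 in fresh feed = CaCl2 in product, i.e. 134×0.297 = (1−0.327)·S13·0.543.
S13 = 39.798/(0.543×0.673) = 108.9 kg/h.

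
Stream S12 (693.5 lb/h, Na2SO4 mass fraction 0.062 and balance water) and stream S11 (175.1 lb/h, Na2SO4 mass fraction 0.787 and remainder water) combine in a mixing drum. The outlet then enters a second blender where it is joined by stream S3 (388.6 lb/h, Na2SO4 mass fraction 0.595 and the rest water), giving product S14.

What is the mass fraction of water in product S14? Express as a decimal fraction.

0.672

Overall, product flow = 1257.2 lb/h.
water in = 693.5×0.938 + 175.1×0.213 + 388.6×0.405 = 845.18 lb/h.
water fraction in S14 = 0.672.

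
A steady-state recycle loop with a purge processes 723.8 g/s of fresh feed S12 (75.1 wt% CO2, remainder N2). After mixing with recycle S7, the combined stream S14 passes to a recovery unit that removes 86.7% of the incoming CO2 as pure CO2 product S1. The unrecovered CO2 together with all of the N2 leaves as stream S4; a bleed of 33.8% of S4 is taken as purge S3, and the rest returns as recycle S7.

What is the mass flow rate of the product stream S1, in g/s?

CO2 in S14: m_A = 723.8×0.751 + (1−0.338)·(1−0.867)·m_A, so m_A = 543.57/0.9120 = 596.05 g/s.
Product S1 = 0.867×596.05 = 516.78 g/s.

516.8 g/s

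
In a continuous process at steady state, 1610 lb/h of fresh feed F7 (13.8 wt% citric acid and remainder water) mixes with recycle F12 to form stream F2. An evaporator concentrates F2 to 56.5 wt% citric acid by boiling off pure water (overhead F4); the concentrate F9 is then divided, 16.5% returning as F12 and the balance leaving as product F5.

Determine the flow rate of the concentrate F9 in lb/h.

470.9 lb/h

Overall citric acid balance (none leaves overhead): citric acid in fresh feed = citric acid in product, i.e. 1610×0.138 = (1−0.165)·F9·0.565.
F9 = 222.18/(0.565×0.835) = 470.94 lb/h.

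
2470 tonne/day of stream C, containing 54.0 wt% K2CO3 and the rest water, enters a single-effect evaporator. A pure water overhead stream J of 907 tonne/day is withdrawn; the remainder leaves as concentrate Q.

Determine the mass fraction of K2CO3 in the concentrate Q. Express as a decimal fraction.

0.853

K2CO3 is not removed: 2470×0.540 = 1333.8 tonne/day of K2CO3 enters Q.
Concentrate = 2470 − 907 = 1563 tonne/day.
Mass fraction = 1333.8/1563 = 0.853.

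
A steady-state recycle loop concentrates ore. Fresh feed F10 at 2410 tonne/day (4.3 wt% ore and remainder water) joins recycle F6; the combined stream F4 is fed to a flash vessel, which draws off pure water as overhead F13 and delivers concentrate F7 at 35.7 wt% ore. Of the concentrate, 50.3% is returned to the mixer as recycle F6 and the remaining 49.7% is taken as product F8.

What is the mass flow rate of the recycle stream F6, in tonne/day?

293.8 tonne/day

Overall ore balance (none leaves overhead): ore in fresh feed = ore in product, i.e. 2410×0.043 = (1−0.503)·F7·0.357.
F7 = 103.63/(0.357×0.497) = 584.06 tonne/day.
Recycle F6 = 0.503×584.06 = 293.78 tonne/day.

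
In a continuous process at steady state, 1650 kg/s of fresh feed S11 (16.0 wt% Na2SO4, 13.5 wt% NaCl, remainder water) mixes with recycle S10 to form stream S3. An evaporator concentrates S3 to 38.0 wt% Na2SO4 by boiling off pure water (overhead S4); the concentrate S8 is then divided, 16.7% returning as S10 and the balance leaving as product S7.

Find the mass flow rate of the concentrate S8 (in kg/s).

834 kg/s

Overall Na2SO4 balance (none leaves overhead): Na2SO4 in fresh feed = Na2SO4 in product, i.e. 1650×0.160 = (1−0.167)·S8·0.380.
S8 = 264/(0.380×0.833) = 834.02 kg/s.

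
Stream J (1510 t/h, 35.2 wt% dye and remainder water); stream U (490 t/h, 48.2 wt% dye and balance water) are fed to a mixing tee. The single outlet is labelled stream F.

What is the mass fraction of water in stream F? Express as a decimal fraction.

0.616

Total flow out = 1510 + 490 = 2000 t/h.
water in = 1510×0.648 + 490×0.518 = 1232.3 t/h.
water mass fraction in F = 1232.3/2000 = 0.616.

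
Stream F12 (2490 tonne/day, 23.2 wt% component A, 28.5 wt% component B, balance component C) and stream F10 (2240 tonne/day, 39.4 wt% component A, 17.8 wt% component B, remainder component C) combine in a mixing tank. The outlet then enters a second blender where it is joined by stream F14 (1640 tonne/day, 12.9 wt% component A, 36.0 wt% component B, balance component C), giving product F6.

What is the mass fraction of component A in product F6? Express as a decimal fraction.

Overall, product flow = 6370 tonne/day.
component A in = 2490×0.232 + 2240×0.394 + 1640×0.129 = 1671.8 tonne/day.
component A fraction in F6 = 0.262.

0.262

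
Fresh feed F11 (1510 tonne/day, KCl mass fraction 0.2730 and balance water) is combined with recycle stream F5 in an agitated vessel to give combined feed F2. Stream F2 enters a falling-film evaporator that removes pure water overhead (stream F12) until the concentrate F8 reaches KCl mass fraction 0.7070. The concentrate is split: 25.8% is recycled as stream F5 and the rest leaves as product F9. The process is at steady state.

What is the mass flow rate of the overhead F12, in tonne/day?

926.9 tonne/day

Overall KCl balance (none leaves overhead): KCl in fresh feed = KCl in product, i.e. 1510×0.273 = (1−0.258)·F8·0.707.
F8 = 412.23/(0.707×0.742) = 785.81 tonne/day.
Recycle F5 = 0.258×785.81 = 202.74 tonne/day.
Combined feed F2 = 1510 + 202.74 = 1712.7 tonne/day.
Overhead F12 = F2 − F8 = 1712.7 − 785.81 = 926.93 tonne/day.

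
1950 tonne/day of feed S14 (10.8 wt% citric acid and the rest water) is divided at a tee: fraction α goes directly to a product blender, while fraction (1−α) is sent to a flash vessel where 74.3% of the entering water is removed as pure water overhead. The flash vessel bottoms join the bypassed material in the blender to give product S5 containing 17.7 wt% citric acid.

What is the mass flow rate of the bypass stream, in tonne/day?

803 tonne/day

All 1950×0.108 = 210.6 tonne/day of citric acid reaches S5, so S5 = 210.6/0.177 = 1189.8 tonne/day and vapour = 760.17 tonne/day.
The evaporator receives (1−α)·1950 of feed at 0.892 water and removes 0.743 of that water:
0.743×0.892×(1−α)×1950 = 760.17
(1−α) = 760.17/1292.4 = 0.5882;  α = 0.4118.
Bypass flow = 0.4118×1950 = 803.02 tonne/day.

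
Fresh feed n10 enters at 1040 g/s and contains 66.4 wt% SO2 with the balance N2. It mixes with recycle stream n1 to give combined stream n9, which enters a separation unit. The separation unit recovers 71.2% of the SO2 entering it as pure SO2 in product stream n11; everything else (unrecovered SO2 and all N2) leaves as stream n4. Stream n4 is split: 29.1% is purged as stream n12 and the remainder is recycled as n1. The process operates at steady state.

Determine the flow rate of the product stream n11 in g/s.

SO2 in n9: m_A = 1040×0.664 + (1−0.291)·(1−0.712)·m_A, so m_A = 690.56/0.7958 = 867.75 g/s.
Product n11 = 0.712×867.75 = 617.84 g/s.

617.8 g/s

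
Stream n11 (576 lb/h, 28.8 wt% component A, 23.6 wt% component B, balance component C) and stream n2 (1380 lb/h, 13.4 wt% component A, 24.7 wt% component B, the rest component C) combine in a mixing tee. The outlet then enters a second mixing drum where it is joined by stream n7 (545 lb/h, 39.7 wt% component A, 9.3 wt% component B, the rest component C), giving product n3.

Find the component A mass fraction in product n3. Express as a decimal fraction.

0.2268

Overall, product flow = 2501 lb/h.
component A in = 576×0.288 + 1380×0.134 + 545×0.397 = 567.17 lb/h.
component A fraction in n3 = 0.2268.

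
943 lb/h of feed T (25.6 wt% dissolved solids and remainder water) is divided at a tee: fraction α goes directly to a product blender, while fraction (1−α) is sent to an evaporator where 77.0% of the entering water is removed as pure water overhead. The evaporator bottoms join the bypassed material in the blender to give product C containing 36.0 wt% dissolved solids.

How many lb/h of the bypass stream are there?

All 943×0.256 = 241.41 lb/h of dissolved solids reaches C, so C = 241.41/0.360 = 670.58 lb/h and vapour = 272.42 lb/h.
The evaporator receives (1−α)·943 of feed at 0.744 water and removes 0.770 of that water:
0.770×0.744×(1−α)×943 = 272.42
(1−α) = 272.42/540.23 = 0.5043;  α = 0.4957.
Bypass flow = 0.4957×943 = 467.47 lb/h.

467.5 lb/h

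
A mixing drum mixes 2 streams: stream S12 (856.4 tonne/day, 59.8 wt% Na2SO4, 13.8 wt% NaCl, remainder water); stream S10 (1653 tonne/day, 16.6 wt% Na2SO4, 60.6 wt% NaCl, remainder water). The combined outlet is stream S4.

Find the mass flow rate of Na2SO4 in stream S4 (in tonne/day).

Na2SO4 out = Na2SO4 in = 856.4×0.598 + 1653×0.166 = 786.53 tonne/day.

786.5 tonne/day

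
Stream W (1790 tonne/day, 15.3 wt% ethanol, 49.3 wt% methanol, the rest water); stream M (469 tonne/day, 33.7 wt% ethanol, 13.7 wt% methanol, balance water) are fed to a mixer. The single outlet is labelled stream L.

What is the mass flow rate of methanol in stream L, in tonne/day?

946.7 tonne/day

methanol out = methanol in = 1790×0.493 + 469×0.137 = 946.72 tonne/day.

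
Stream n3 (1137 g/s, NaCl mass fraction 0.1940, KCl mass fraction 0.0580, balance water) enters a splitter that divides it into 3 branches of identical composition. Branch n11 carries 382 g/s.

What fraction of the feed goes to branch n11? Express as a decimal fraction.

0.336

Fraction to n11 = 382/1137 = 0.3360.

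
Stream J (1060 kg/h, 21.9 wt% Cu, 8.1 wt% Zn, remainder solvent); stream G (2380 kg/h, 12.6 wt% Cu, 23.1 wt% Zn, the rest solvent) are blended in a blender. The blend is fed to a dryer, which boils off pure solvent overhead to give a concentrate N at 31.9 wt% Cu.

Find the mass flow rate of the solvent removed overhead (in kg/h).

Cu entering = 1060×0.219 + 2380×0.126 = 532.02 kg/h.
All Cu reports to N, so N = 532.02/0.319 = 1667.8 kg/h.
Total feed = 3440 kg/h; overhead = 3440 − 1667.8 = 1772.2 kg/h.

1772 kg/h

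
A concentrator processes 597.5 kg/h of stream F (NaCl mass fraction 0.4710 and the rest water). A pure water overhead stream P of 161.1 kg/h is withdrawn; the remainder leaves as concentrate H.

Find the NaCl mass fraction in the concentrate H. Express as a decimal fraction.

0.6449

NaCl is not removed: 597.5×0.471 = 281.42 kg/h of NaCl enters H.
Concentrate = 597.5 − 161.1 = 436.4 kg/h.
Mass fraction = 281.42/436.4 = 0.6449.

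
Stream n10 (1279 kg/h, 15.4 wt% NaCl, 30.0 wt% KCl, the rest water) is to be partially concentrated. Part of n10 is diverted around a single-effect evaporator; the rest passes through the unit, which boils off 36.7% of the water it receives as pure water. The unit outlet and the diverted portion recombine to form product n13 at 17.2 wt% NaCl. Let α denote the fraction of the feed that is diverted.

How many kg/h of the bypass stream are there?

All 1279×0.154 = 196.97 kg/h of NaCl reaches n13, so n13 = 196.97/0.172 = 1145.2 kg/h and vapour = 133.85 kg/h.
The evaporator receives (1−α)·1279 of feed at 0.546 water and removes 0.367 of that water:
0.367×0.546×(1−α)×1279 = 133.85
(1−α) = 133.85/256.29 = 0.5223;  α = 0.4777.
Bypass flow = 0.4777×1279 = 611.03 kg/h.

611 kg/h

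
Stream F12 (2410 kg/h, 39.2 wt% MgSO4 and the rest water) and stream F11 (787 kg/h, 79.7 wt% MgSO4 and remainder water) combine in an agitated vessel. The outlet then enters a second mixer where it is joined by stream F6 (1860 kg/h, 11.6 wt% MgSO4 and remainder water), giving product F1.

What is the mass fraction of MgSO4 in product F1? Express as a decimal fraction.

0.354

Overall, product flow = 5057 kg/h.
MgSO4 in = 2410×0.392 + 787×0.797 + 1860×0.116 = 1787.7 kg/h.
MgSO4 fraction in F1 = 0.354.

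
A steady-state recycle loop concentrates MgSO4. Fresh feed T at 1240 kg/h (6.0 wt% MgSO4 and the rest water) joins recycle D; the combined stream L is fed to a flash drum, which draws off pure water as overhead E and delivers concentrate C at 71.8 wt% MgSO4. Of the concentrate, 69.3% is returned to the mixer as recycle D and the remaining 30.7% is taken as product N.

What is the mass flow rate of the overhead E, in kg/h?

Overall MgSO4 balance (none leaves overhead): MgSO4 in fresh feed = MgSO4 in product, i.e. 1240×0.060 = (1−0.693)·C·0.718.
C = 74.4/(0.718×0.307) = 337.53 kg/h.
Recycle D = 0.693×337.53 = 233.91 kg/h.
Combined feed L = 1240 + 233.91 = 1473.9 kg/h.
Overhead E = L − C = 1473.9 − 337.53 = 1136.4 kg/h.

1136 kg/h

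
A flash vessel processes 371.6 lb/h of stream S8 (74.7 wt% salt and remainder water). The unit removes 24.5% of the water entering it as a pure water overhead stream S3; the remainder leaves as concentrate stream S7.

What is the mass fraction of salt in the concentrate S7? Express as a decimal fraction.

0.7964

salt is not removed: 371.6×0.747 = 277.59 lb/h of salt enters S7.
water entering = 371.6×0.253 = 94.015 lb/h; overhead removed = 0.245×94.015 = 23.034 lb/h.
Concentrate = 371.6 − 23.034 = 348.57 lb/h.
Mass fraction = 277.59/348.57 = 0.7964.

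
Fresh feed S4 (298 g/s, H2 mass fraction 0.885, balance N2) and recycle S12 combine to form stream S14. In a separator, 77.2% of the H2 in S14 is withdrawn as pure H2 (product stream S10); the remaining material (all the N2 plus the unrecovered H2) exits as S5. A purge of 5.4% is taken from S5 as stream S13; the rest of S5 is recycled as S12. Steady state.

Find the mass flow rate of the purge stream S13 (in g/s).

38.41 g/s

N2 enters only via S4 and leaves only via the purge: 298×0.115 = 0.054×(N2 in S5), and the separator passes all N2, so N2 in S14 = N2 in S5 = 634.63 g/s.
H2 in S14: m_A = 298×0.885 + (1−0.054)·(1−0.772)·m_A, so m_A = 263.73/0.7843 = 336.26 g/s.
S5 = (1−0.772)×336.26 + 634.63 = 711.3 g/s.
Purge S13 = 0.054×711.3 = 38.41 g/s.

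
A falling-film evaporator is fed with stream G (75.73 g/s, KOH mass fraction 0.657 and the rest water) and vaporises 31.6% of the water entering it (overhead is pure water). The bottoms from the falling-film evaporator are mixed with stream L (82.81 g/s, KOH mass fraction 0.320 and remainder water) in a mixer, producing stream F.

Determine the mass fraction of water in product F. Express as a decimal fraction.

0.493

Vapour removed = 0.316×0.343×75.73 = 8.2082 g/s; concentrate = 67.522 g/s.
water reaching the mixer = 17.767 (from concentrate) + 82.81×0.680 = 74.078 g/s.
Product flow = 67.522 + 82.81 = 150.33 g/s; water fraction = 0.493.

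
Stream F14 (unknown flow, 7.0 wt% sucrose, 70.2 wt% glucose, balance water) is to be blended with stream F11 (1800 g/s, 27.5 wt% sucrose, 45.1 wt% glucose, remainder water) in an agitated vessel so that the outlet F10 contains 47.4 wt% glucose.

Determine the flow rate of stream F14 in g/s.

Let F14 be the unknown flow. Total out = 1800 + F14.
glucose balance: 811.8 + 0.702·F14 = 0.474·(1800 + F14)
(0.702 − 0.474)·F14 = 0.474×1800 − 811.8 = 41.4
F14 = 41.4 / 0.228 = 181.58 g/s

181.6 g/s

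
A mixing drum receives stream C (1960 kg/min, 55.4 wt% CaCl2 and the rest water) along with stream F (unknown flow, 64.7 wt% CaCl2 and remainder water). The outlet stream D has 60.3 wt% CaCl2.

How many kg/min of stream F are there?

2183 kg/min

Let F be the unknown flow. Total out = 1960 + F.
CaCl2 balance: 1085.8 + 0.647·F = 0.603·(1960 + F)
(0.647 − 0.603)·F = 0.603×1960 − 1085.8 = 96.04
F = 96.04 / 0.044 = 2182.7 kg/min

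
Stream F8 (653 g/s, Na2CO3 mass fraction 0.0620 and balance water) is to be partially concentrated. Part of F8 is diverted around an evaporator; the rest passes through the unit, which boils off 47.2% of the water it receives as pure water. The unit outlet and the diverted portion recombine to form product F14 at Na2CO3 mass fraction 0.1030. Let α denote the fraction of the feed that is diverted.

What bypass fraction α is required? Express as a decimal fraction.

All 653×0.062 = 40.486 g/s of Na2CO3 reaches F14, so F14 = 40.486/0.103 = 393.07 g/s and vapour = 259.93 g/s.
The evaporator receives (1−α)·653 of feed at 0.938 water and removes 0.472 of that water:
0.472×0.938×(1−α)×653 = 259.93
(1−α) = 259.93/289.11 = 0.8991;  α = 0.1009.

0.101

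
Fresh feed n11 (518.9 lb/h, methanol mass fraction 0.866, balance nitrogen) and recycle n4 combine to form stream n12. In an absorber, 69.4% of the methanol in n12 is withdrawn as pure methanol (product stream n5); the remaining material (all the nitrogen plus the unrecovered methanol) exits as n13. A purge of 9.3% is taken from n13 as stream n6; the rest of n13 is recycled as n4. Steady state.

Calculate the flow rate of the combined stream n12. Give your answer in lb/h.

nitrogen enters only via n11 and leaves only via the purge: 518.9×0.134 = 0.093×(nitrogen in n13), and the absorber passes all nitrogen, so nitrogen in n12 = nitrogen in n13 = 747.66 lb/h.
methanol in n12: m_A = 518.9×0.866 + (1−0.093)·(1−0.694)·m_A, so m_A = 449.37/0.7225 = 622 lb/h.
n12 = 622 + 747.66 = 1369.7 lb/h.

1370 lb/h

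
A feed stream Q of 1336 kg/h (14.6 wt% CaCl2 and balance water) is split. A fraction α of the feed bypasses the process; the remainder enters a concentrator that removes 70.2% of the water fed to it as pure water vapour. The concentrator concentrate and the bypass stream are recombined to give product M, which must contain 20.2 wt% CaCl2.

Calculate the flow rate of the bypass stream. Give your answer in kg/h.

All 1336×0.146 = 195.06 kg/h of CaCl2 reaches M, so M = 195.06/0.202 = 965.62 kg/h and vapour = 370.38 kg/h.
The evaporator receives (1−α)·1336 of feed at 0.854 water and removes 0.702 of that water:
0.702×0.854×(1−α)×1336 = 370.38
(1−α) = 370.38/800.94 = 0.4624;  α = 0.5376.
Bypass flow = 0.5376×1336 = 718.2 kg/h.

718.2 kg/h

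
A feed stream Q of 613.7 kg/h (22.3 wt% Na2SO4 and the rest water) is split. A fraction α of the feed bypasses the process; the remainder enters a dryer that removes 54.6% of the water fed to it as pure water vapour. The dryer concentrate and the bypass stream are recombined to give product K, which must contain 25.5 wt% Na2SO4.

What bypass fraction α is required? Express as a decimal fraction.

0.704

All 613.7×0.223 = 136.86 kg/h of Na2SO4 reaches K, so K = 136.86/0.255 = 536.69 kg/h and vapour = 77.013 kg/h.
The evaporator receives (1−α)·613.7 of feed at 0.777 water and removes 0.546 of that water:
0.546×0.777×(1−α)×613.7 = 77.013
(1−α) = 77.013/260.36 = 0.2958;  α = 0.7042.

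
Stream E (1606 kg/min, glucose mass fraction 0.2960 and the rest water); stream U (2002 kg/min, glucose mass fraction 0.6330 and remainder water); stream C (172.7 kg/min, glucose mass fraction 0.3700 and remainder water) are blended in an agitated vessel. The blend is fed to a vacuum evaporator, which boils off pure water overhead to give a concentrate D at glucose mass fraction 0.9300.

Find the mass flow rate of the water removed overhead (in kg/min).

glucose entering = 1606×0.296 + 2002×0.633 + 172.7×0.370 = 1806.5 kg/min.
All glucose reports to D, so D = 1806.5/0.930 = 1942.5 kg/min.
Total feed = 3780.7 kg/min; overhead = 3780.7 − 1942.5 = 1838.2 kg/min.

1838 kg/min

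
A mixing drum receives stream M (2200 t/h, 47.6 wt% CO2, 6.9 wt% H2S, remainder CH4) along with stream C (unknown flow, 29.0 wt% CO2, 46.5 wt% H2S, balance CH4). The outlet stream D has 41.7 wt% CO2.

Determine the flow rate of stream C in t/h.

1022 t/h

Let C be the unknown flow. Total out = 2200 + C.
CO2 balance: 1047.2 + 0.290·C = 0.417·(2200 + C)
(0.290 − 0.417)·C = 0.417×2200 − 1047.2 = -129.8
C = -129.8 / -0.127 = 1022 t/h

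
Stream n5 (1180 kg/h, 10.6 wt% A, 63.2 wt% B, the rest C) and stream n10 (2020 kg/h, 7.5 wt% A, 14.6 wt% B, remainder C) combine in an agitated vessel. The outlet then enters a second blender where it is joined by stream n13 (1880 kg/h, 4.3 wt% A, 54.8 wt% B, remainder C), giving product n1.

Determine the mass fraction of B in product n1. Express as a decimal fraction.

0.408

Overall, product flow = 5080 kg/h.
B in = 1180×0.632 + 2020×0.146 + 1880×0.548 = 2070.9 kg/h.
B fraction in n1 = 0.408.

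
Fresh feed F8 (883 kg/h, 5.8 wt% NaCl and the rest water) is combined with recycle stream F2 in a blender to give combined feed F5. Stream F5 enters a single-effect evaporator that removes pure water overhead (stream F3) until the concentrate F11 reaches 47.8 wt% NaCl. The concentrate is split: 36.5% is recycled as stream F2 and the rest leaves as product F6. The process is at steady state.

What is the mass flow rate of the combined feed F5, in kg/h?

Overall NaCl balance (none leaves overhead): NaCl in fresh feed = NaCl in product, i.e. 883×0.058 = (1−0.365)·F11·0.478.
F11 = 51.214/(0.478×0.635) = 168.73 kg/h.
Recycle F2 = 0.365×168.73 = 61.586 kg/h.
Combined feed F5 = 883 + 61.586 = 944.59 kg/h.

944.6 kg/h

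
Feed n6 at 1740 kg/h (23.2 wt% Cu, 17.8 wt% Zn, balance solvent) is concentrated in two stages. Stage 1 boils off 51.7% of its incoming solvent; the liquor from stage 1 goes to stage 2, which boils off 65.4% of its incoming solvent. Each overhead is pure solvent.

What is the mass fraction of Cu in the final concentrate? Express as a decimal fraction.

solvent in feed = 1740×0.590 = 1026.6 kg/h.
After stage 1: solvent left = (1−0.517)×1026.6 = 495.85; stream total = 1209.2 kg/h.
After stage 2: solvent left = (1−0.654)×495.85 = 171.56; final concentrate = 884.96 kg/h.
Cu fraction = 403.68/884.96 = 0.456.

0.456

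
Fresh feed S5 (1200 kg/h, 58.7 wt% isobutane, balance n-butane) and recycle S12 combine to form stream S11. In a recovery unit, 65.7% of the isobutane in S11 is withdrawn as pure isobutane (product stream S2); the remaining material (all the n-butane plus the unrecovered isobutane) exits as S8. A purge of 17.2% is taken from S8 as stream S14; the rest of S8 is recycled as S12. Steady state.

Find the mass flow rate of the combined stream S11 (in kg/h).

n-butane enters only via S5 and leaves only via the purge: 1200×0.413 = 0.172×(n-butane in S8), and the recovery unit passes all n-butane, so n-butane in S11 = n-butane in S8 = 2881.4 kg/h.
isobutane in S11: m_A = 1200×0.587 + (1−0.172)·(1−0.657)·m_A, so m_A = 704.4/0.7160 = 983.8 kg/h.
S11 = 983.8 + 2881.4 = 3865.2 kg/h.

3865 kg/h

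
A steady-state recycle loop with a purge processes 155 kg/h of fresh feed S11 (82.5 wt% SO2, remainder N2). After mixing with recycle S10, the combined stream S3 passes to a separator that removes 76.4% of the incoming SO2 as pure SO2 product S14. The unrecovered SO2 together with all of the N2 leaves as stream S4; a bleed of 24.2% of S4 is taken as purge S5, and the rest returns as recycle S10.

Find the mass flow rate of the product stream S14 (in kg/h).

119 kg/h

SO2 in S3: m_A = 155×0.825 + (1−0.242)·(1−0.764)·m_A, so m_A = 127.88/0.8211 = 155.73 kg/h.
Product S14 = 0.764×155.73 = 118.98 kg/h.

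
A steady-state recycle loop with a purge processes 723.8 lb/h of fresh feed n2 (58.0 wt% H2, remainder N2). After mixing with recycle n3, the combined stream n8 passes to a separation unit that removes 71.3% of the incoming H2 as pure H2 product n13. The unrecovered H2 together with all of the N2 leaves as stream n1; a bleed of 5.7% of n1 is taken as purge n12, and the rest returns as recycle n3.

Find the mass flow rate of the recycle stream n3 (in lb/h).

N2 enters only via n2 and leaves only via the purge: 723.8×0.420 = 0.057×(N2 in n1), and the separation unit passes all N2, so N2 in n8 = N2 in n1 = 5333.3 lb/h.
H2 in n8: m_A = 723.8×0.580 + (1−0.057)·(1−0.713)·m_A, so m_A = 419.8/0.7294 = 575.58 lb/h.
n1 = (1−0.713)×575.58 + 5333.3 = 5498.5 lb/h.
Recycle n3 = (1−0.057)×5498.5 = 5185 lb/h.

5185 lb/h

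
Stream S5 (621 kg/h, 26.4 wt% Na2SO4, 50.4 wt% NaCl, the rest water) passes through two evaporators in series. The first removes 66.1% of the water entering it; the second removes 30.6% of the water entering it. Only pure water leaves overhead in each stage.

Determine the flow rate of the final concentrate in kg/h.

water in feed = 621×0.232 = 144.07 kg/h.
After stage 1: water left = (1−0.661)×144.07 = 48.84; stream total = 525.77 kg/h.
After stage 2: water left = (1−0.306)×48.84 = 33.895; final concentrate = 510.82 kg/h.

510.8 kg/h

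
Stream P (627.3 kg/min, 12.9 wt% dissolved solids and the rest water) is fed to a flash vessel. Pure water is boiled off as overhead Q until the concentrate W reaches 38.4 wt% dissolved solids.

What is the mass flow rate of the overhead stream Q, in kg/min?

416.6 kg/min

dissolved solids is conserved: 627.3×0.129 = 80.922 kg/min all reports to the concentrate.
Concentrate = 80.922/(target fraction) = 210.73 kg/min.
Overhead = 627.3 − 210.73 = 416.57 kg/min.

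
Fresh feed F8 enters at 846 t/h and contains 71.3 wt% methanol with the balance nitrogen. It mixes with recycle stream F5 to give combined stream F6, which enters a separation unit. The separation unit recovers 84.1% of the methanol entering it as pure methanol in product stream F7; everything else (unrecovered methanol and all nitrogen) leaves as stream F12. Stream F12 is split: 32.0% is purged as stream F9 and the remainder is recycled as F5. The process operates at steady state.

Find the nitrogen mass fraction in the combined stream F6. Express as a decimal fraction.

0.529

nitrogen enters only via F8 and leaves only via the purge: 846×0.287 = 0.320×(nitrogen in F12), and the separation unit passes all nitrogen, so nitrogen in F6 = nitrogen in F12 = 758.76 t/h.
methanol in F6: m_A = 846×0.713 + (1−0.320)·(1−0.841)·m_A, so m_A = 603.2/0.8919 = 676.32 t/h.
F6 = 676.32 + 758.76 = 1435.1 t/h.
nitrogen fraction in F6 = 758.76/1435.1 = 0.529.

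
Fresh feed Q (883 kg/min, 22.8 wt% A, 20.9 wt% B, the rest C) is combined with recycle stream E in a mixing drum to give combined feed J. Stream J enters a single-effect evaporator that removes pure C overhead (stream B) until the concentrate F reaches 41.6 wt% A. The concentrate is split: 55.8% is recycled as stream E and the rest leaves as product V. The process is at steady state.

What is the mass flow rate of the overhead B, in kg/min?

399 kg/min

Overall A balance (none leaves overhead): A in fresh feed = A in product, i.e. 883×0.228 = (1−0.558)·F·0.416.
F = 201.32/(0.416×0.442) = 1094.9 kg/min.
Recycle E = 0.558×1094.9 = 610.96 kg/min.
Combined feed J = 883 + 610.96 = 1494 kg/min.
Overhead B = J − F = 1494 − 1094.9 = 399.05 kg/min.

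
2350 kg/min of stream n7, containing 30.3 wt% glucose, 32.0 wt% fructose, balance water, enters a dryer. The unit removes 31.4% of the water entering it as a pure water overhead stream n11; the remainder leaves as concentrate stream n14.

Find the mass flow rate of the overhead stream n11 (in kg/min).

water entering = 2350×0.377 = 885.95 kg/min; overhead removed = 0.314×885.95 = 278.19 kg/min.

278.2 kg/min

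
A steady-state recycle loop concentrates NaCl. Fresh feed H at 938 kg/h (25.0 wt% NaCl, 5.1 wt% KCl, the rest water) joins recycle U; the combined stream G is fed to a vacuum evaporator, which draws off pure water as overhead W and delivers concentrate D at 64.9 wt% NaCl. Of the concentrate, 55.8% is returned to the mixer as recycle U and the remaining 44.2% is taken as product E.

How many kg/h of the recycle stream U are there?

Overall NaCl balance (none leaves overhead): NaCl in fresh feed = NaCl in product, i.e. 938×0.250 = (1−0.558)·D·0.649.
D = 234.5/(0.649×0.442) = 817.48 kg/h.
Recycle U = 0.558×817.48 = 456.15 kg/h.

456.2 kg/h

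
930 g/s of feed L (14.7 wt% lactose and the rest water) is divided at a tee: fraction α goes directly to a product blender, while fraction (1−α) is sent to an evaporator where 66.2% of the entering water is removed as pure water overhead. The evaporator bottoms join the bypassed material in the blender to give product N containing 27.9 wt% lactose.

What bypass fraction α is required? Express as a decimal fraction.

All 930×0.147 = 136.71 g/s of lactose reaches N, so N = 136.71/0.279 = 490 g/s and vapour = 440 g/s.
The evaporator receives (1−α)·930 of feed at 0.853 water and removes 0.662 of that water:
0.662×0.853×(1−α)×930 = 440
(1−α) = 440/525.16 = 0.8378;  α = 0.1622.

0.162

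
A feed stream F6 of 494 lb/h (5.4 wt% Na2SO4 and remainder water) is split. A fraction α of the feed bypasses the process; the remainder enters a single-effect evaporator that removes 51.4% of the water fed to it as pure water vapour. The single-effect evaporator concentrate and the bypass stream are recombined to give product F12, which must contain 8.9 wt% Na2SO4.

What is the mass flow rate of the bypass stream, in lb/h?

All 494×0.054 = 26.676 lb/h of Na2SO4 reaches F12, so F12 = 26.676/0.089 = 299.73 lb/h and vapour = 194.27 lb/h.
The evaporator receives (1−α)·494 of feed at 0.946 water and removes 0.514 of that water:
0.514×0.946×(1−α)×494 = 194.27
(1−α) = 194.27/240.2 = 0.8088;  α = 0.1912.
Bypass flow = 0.1912×494 = 94.469 lb/h.

94.47 lb/h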